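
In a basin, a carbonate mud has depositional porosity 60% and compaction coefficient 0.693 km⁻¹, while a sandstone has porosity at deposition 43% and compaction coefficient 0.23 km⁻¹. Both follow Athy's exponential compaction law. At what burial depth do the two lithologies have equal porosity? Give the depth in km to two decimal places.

Set φ₀ₐ e^(−cₐd) = φ₀ᵦ e^(−cᵦd) ⇒ ln(φ₀ₐ/φ₀ᵦ) = (cₐ − cᵦ)·d
d = ln(0.6/0.43) / (0.693 − 0.23) = 0.3331 / 0.463 = 0.720 km

0.72 km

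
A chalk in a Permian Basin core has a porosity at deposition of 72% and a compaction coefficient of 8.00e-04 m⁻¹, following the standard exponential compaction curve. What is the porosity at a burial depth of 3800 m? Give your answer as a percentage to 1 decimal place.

Working in km (1 km = 1000 m; k in km⁻¹ = k in m⁻¹ × 1000):
n = n₀·exp(−k·Z) = 0.72 × exp(−0.8 × 3.8) = 0.72 × exp(−3.04)
  = 0.72 × 0.0478 = 0.0344

3.4%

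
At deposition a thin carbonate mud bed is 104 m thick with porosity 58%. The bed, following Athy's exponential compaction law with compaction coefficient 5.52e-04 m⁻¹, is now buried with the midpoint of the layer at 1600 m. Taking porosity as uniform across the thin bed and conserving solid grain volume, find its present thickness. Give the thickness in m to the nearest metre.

Working in km (1 km = 1000 m; k in km⁻¹ = k in m⁻¹ × 1000):
Porosity at 1.6 km: n = 0.58·exp(−0.552×1.6) = 0.2398
Solid-volume conservation: h(1−n) = h₀(1−n₀) ⇒ h = h₀·(1−n₀)/(1−n)
h = 0.104 × (1 − 0.58)/(1 − 0.2398) = 0.104 × 0.5525 = 0.0575 km

57 m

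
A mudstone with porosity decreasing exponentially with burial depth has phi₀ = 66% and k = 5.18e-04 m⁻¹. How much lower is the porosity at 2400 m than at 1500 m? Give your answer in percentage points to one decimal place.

11.3 percentage points

Working in km (1 km = 1000 m; k in km⁻¹ = k in m⁻¹ × 1000):
phi(1.5) = 0.66·e^(−0.518×1.5) = 0.3035
phi(2.4) = 0.66·e^(−0.518×2.4) = 0.1904
Δphi = 0.3035 − 0.1904 = 0.1131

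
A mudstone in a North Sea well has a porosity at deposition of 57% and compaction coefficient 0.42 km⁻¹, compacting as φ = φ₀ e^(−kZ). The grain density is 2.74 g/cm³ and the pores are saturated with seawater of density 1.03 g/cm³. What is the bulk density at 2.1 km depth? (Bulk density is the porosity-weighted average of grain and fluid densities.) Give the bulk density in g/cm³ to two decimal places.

Porosity at depth: φ = 0.57·exp(−0.42×2.1) = 0.57×0.4140 = 0.2360
Bulk density: ρ_b = (1−φ)ρ_g + φ·ρ_f = 0.7640×2.74 + 0.2360×1.03
       = 2.093 + 0.243 = 2.337 g/cm³

2.34 g/cm³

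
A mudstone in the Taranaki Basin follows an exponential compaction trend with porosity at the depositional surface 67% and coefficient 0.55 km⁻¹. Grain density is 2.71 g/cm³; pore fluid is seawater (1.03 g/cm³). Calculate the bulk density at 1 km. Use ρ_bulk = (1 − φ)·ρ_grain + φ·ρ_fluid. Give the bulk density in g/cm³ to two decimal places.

2.06 g/cm³

Porosity at depth: phi = 0.67·exp(−0.55×1) = 0.67×0.5769 = 0.3866
Bulk density: ρ_b = (1−phi)ρ_g + phi·ρ_f = 0.6134×2.71 + 0.3866×1.03
       = 1.662 + 0.398 = 2.061 g/cm³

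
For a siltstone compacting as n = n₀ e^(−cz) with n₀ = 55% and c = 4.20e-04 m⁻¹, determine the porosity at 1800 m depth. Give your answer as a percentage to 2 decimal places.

Working in km (1 km = 1000 m; c in km⁻¹ = c in m⁻¹ × 1000):
n = n₀·exp(−c·z) = 0.55 × exp(−0.42 × 1.8) = 0.55 × exp(−0.756)
  = 0.55 × 0.4695 = 0.2582

25.82%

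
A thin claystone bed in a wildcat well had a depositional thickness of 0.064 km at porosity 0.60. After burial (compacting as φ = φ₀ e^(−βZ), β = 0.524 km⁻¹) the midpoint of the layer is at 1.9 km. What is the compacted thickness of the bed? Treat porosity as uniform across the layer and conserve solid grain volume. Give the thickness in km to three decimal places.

Porosity at 1.9 km: φ = 0.6·exp(−0.524×1.9) = 0.2217
Solid-volume conservation: h(1−φ) = h₀(1−φ₀) ⇒ h = h₀·(1−φ₀)/(1−φ)
h = 0.064 × (1 − 0.6)/(1 − 0.2217) = 0.064 × 0.5139 = 0.0329 km

0.033 km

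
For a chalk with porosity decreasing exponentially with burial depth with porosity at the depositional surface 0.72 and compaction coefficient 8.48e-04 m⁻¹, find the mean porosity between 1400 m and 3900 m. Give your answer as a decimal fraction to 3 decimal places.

Working in km (1 km = 1000 m; β in km⁻¹ = β in m⁻¹ × 1000):
⟨φ⟩ = (1/(z₂−z₁)) ∫ φ₀ e^(−βz) dz = φ₀·(e^(−β·z₁) − e^(−β·z₂)) / (β·(z₂−z₁))
e^(−0.848×1.4) = 0.3051; e^(−0.848×3.9) = 0.0366
⟨φ⟩ = 0.72 × (0.3051 − 0.0366) / (0.848 × 2.5) = 0.72 × 0.1266 = 0.0912

0.091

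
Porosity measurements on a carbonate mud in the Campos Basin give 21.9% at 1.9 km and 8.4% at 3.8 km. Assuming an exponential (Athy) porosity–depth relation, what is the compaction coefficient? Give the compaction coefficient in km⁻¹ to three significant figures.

0.504 km⁻¹

Athy: n(Z) = n₀ e^(−cZ) ⇒ n₁/n₂ = e^{c(Z₂−Z₁)} ⇒ c = ln(n₁/n₂)/(Z₂−Z₁)
c = ln(0.219/0.084) / (3.8 − 1.9) = ln(2.607) / 1.9 = 0.9583 / 1.9 = 0.5043 km⁻¹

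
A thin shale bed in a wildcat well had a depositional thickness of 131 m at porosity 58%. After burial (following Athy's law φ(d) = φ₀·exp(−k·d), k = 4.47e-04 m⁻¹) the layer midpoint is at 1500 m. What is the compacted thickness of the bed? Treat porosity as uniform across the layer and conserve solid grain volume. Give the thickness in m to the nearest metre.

Working in km (1 km = 1000 m; k in km⁻¹ = k in m⁻¹ × 1000):
Porosity at 1.5 km: φ = 0.58·exp(−0.447×1.5) = 0.2966
Solid-volume conservation: h(1−φ) = h₀(1−φ₀) ⇒ h = h₀·(1−φ₀)/(1−φ)
h = 0.131 × (1 − 0.58)/(1 − 0.2966) = 0.131 × 0.5971 = 0.0782 km

78 m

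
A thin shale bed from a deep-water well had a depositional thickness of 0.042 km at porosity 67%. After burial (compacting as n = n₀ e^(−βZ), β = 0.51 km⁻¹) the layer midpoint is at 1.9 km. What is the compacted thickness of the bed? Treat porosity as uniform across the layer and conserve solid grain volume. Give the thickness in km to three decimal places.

0.019 km

Porosity at 1.9 km: n = 0.67·exp(−0.51×1.9) = 0.2542
Solid-volume conservation: h(1−n) = h₀(1−n₀) ⇒ h = h₀·(1−n₀)/(1−n)
h = 0.042 × (1 − 0.67)/(1 − 0.2542) = 0.042 × 0.4425 = 0.0186 km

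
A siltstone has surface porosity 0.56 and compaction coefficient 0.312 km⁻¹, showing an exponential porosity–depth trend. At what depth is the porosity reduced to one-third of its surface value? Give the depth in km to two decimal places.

3.52 km

n/n₀ = 1/3 ⇒ exp(−k·z) = 1/3 ⇒ z = ln(3) / k
z = 1.0986 / 0.312 = 3.521 km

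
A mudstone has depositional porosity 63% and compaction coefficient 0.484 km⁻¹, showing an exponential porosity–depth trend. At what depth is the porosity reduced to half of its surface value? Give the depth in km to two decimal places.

φ/φ₀ = 1/2 ⇒ exp(−β·z) = 1/2 ⇒ z = ln(2) / β
z = 0.6931 / 0.484 = 1.432 km

1.43 km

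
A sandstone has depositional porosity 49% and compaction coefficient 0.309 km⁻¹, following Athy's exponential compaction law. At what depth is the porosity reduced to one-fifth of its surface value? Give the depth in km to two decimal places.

5.21 km

phi/phi₀ = 1/5 ⇒ exp(−c·z) = 1/5 ⇒ z = ln(5) / c
z = 1.6094 / 0.309 = 5.209 km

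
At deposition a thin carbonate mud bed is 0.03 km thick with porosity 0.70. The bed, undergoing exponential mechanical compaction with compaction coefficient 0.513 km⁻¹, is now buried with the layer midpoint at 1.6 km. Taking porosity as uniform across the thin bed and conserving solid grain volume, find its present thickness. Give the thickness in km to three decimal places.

0.013 km

Porosity at 1.6 km: φ = 0.7·exp(−0.513×1.6) = 0.3081
Solid-volume conservation: h(1−φ) = h₀(1−φ₀) ⇒ h = h₀·(1−φ₀)/(1−φ)
h = 0.03 × (1 − 0.7)/(1 − 0.3081) = 0.03 × 0.4336 = 0.0130 km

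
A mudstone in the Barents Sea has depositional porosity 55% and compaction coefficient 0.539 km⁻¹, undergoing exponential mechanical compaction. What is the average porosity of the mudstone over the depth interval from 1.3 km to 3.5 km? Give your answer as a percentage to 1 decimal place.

⟨φ⟩ = (1/(d₂−d₁)) ∫ φ₀ e^(−βd) dd = φ₀·(e^(−β·d₁) − e^(−β·d₂)) / (β·(d₂−d₁))
e^(−0.539×1.3) = 0.4962; e^(−0.539×3.5) = 0.1516
⟨φ⟩ = 0.55 × (0.4962 − 0.1516) / (0.539 × 2.2) = 0.55 × 0.2906 = 0.1598

16.0%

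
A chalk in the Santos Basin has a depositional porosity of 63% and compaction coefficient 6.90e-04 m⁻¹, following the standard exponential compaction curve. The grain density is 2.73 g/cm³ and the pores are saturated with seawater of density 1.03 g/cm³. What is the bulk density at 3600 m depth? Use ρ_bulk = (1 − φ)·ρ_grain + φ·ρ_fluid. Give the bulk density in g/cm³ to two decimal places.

2.64 g/cm³

Working in km (1 km = 1000 m; c in km⁻¹ = c in m⁻¹ × 1000):
Porosity at depth: n = 0.63·exp(−0.69×3.6) = 0.63×0.0834 = 0.0525
Bulk density: ρ_b = (1−n)ρ_g + n·ρ_f = 0.9475×2.73 + 0.0525×1.03
       = 2.587 + 0.054 = 2.641 g/cm³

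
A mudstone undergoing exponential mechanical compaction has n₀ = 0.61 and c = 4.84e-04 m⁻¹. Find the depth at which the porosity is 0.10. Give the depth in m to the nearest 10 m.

3740 m

Working in km (1 km = 1000 m; c in km⁻¹ = c in m⁻¹ × 1000):
Invert Athy's law: d = ln(n₀/n) / c
d = ln(0.61/0.1) / 0.484 = ln(6.1) / 0.484 = 1.8083 / 0.484 = 3.736 km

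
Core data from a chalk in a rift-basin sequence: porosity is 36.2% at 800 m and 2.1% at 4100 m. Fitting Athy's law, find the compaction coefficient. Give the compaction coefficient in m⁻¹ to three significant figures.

0.000863 m⁻¹

Working in km (1 km = 1000 m; k in km⁻¹ = k in m⁻¹ × 1000):
Athy: n(Z) = n₀ e^(−kZ) ⇒ n₁/n₂ = e^{k(Z₂−Z₁)} ⇒ k = ln(n₁/n₂)/(Z₂−Z₁)
k = ln(0.362/0.021) / (4.1 − 0.8) = ln(17.24) / 3.3 = 2.8471 / 3.3 = 0.8628 km⁻¹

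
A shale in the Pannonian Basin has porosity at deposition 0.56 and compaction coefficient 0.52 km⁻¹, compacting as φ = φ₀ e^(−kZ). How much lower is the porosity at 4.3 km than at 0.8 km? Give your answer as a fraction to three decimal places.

φ(0.8) = 0.56·e^(−0.52×0.8) = 0.3694
φ(4.3) = 0.56·e^(−0.52×4.3) = 0.0599
Δφ = 0.3694 − 0.0599 = 0.3096

0.310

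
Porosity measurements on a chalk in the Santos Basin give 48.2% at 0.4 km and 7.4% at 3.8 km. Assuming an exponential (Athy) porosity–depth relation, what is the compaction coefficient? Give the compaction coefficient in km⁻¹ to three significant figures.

Athy: n(Z) = n₀ e^(−cZ) ⇒ n₁/n₂ = e^{c(Z₂−Z₁)} ⇒ c = ln(n₁/n₂)/(Z₂−Z₁)
c = ln(0.482/0.074) / (3.8 − 0.4) = ln(6.514) / 3.4 = 1.8739 / 3.4 = 0.5511 km⁻¹

0.551 km⁻¹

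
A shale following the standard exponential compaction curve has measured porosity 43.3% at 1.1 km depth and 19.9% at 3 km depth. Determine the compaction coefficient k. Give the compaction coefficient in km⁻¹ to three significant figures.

Athy: φ(d) = φ₀ e^(−kd) ⇒ φ₁/φ₂ = e^{k(d₂−d₁)} ⇒ k = ln(φ₁/φ₂)/(d₂−d₁)
k = ln(0.433/0.199) / (3 − 1.1) = ln(2.176) / 1.9 = 0.7774 / 1.9 = 0.4092 km⁻¹

0.409 km⁻¹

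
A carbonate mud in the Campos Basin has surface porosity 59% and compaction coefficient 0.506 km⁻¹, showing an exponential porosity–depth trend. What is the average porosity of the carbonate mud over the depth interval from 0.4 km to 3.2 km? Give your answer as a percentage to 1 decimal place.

25.8%

⟨n⟩ = (1/(d₂−d₁)) ∫ n₀ e^(−kd) dd = n₀·(e^(−k·d₁) − e^(−k·d₂)) / (k·(d₂−d₁))
e^(−0.506×0.4) = 0.8168; e^(−0.506×3.2) = 0.1981
⟨n⟩ = 0.59 × (0.8168 − 0.1981) / (0.506 × 2.8) = 0.59 × 0.4367 = 0.2577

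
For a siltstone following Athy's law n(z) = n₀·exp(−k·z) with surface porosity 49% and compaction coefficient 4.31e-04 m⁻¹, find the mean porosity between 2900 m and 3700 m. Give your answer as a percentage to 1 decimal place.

11.9%

Working in km (1 km = 1000 m; k in km⁻¹ = k in m⁻¹ × 1000):
⟨n⟩ = (1/(z₂−z₁)) ∫ n₀ e^(−kz) dz = n₀·(e^(−k·z₁) − e^(−k·z₂)) / (k·(z₂−z₁))
e^(−0.431×2.9) = 0.2865; e^(−0.431×3.7) = 0.2030
⟨n⟩ = 0.49 × (0.2865 − 0.2030) / (0.431 × 0.8) = 0.49 × 0.2424 = 0.1188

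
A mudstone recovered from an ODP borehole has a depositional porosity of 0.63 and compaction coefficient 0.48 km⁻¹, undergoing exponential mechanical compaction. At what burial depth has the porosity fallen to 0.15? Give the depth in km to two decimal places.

Invert Athy's law: Z = ln(phi₀/phi) / k
Z = ln(0.63/0.15) / 0.48 = ln(4.2) / 0.48 = 1.4351 / 0.48 = 2.990 km

2.99 km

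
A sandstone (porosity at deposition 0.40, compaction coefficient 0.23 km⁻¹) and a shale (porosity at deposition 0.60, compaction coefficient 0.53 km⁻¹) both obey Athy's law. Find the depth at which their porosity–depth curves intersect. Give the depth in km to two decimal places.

Set phi₀ₐ e^(−βₐz) = phi₀ᵦ e^(−βᵦz) ⇒ ln(phi₀ₐ/phi₀ᵦ) = (βₐ − βᵦ)·z
z = ln(0.4/0.6) / (0.23 − 0.53) = -0.4055 / -0.3 = 1.352 km

1.35 km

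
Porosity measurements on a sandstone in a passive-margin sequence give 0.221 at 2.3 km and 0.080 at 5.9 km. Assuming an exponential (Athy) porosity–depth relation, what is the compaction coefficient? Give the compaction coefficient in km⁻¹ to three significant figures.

0.282 km⁻¹

Athy: phi(z) = phi₀ e^(−cz) ⇒ phi₁/phi₂ = e^{c(z₂−z₁)} ⇒ c = ln(phi₁/phi₂)/(z₂−z₁)
c = ln(0.221/0.08) / (5.9 − 2.3) = ln(2.763) / 3.6 = 1.0161 / 3.6 = 0.2823 km⁻¹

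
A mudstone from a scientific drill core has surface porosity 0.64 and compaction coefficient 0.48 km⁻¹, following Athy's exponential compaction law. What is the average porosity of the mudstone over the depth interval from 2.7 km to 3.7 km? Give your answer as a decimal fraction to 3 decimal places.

0.139

⟨phi⟩ = (1/(Z₂−Z₁)) ∫ phi₀ e^(−βZ) dZ = phi₀·(e^(−β·Z₁) − e^(−β·Z₂)) / (β·(Z₂−Z₁))
e^(−0.48×2.7) = 0.2736; e^(−0.48×3.7) = 0.1693
⟨phi⟩ = 0.64 × (0.2736 − 0.1693) / (0.48 × 1) = 0.64 × 0.2173 = 0.1391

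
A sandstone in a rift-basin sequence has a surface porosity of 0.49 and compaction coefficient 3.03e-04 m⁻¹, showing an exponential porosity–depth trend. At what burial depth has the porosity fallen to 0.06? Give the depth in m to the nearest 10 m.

6930 m

Working in km (1 km = 1000 m; β in km⁻¹ = β in m⁻¹ × 1000):
Invert Athy's law: Z = ln(n₀/n) / β
Z = ln(0.49/0.06) / 0.303 = ln(8.167) / 0.303 = 2.1001 / 0.303 = 6.931 km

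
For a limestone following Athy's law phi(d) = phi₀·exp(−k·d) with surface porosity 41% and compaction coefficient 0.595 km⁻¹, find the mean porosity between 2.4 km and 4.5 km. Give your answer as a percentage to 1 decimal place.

⟨phi⟩ = (1/(d₂−d₁)) ∫ phi₀ e^(−kd) dd = phi₀·(e^(−k·d₁) − e^(−k·d₂)) / (k·(d₂−d₁))
e^(−0.595×2.4) = 0.2398; e^(−0.595×4.5) = 0.0687
⟨phi⟩ = 0.41 × (0.2398 − 0.0687) / (0.595 × 2.1) = 0.41 × 0.1369 = 0.0561

5.6%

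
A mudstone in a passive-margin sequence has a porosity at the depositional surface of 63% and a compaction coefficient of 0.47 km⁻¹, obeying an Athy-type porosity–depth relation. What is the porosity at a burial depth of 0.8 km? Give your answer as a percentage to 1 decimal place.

phi = phi₀·exp(−c·Z) = 0.63 × exp(−0.47 × 0.8) = 0.63 × exp(−0.376)
  = 0.63 × 0.6866 = 0.4326

43.3%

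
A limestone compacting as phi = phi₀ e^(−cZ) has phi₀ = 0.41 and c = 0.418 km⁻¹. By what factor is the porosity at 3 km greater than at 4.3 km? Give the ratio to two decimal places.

1.72

phi(Z₁)/phi(Z₂) = e^(−c·Z₁)/e^(−c·Z₂) = e^{c(Z₂−Z₁)}
= exp(0.418 × 1.3) = exp(0.5434) = 1.7219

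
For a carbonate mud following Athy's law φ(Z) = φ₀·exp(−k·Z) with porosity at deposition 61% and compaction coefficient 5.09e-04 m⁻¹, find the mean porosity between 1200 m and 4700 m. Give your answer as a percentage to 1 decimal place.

Working in km (1 km = 1000 m; k in km⁻¹ = k in m⁻¹ × 1000):
⟨φ⟩ = (1/(Z₂−Z₁)) ∫ φ₀ e^(−kZ) dZ = φ₀·(e^(−k·Z₁) − e^(−k·Z₂)) / (k·(Z₂−Z₁))
e^(−0.509×1.2) = 0.5429; e^(−0.509×4.7) = 0.0914
⟨φ⟩ = 0.61 × (0.5429 − 0.0914) / (0.509 × 3.5) = 0.61 × 0.2534 = 0.1546

15.5%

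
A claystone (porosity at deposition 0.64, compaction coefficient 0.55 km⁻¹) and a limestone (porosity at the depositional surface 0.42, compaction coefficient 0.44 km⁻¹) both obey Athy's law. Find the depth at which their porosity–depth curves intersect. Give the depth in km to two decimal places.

Set phi₀ₐ e^(−βₐd) = phi₀ᵦ e^(−βᵦd) ⇒ ln(phi₀ₐ/phi₀ᵦ) = (βₐ − βᵦ)·d
d = ln(0.64/0.42) / (0.55 − 0.44) = 0.4212 / 0.11 = 3.829 km

3.83 km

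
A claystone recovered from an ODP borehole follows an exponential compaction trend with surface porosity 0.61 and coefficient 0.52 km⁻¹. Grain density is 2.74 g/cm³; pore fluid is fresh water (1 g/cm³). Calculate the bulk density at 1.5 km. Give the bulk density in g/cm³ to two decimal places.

Porosity at depth: n = 0.61·exp(−0.52×1.5) = 0.61×0.4584 = 0.2796
Bulk density: ρ_b = (1−n)ρ_g + n·ρ_f = 0.7204×2.74 + 0.2796×1
       = 1.974 + 0.280 = 2.253 g/cm³

2.25 g/cm³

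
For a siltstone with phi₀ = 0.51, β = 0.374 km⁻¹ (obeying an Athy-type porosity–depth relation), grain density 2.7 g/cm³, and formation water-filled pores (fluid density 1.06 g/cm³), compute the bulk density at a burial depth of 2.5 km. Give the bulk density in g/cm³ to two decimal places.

Porosity at depth: phi = 0.51·exp(−0.374×2.5) = 0.51×0.3926 = 0.2002
Bulk density: ρ_b = (1−phi)ρ_g + phi·ρ_f = 0.7998×2.7 + 0.2002×1.06
       = 2.159 + 0.212 = 2.372 g/cm³

2.37 g/cm³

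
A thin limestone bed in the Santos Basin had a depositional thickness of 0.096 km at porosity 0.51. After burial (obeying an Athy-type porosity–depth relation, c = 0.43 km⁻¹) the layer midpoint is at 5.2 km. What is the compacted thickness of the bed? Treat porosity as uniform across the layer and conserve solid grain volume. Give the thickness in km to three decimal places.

0.050 km

Porosity at 5.2 km: n = 0.51·exp(−0.43×5.2) = 0.0545
Solid-volume conservation: h(1−n) = h₀(1−n₀) ⇒ h = h₀·(1−n₀)/(1−n)
h = 0.096 × (1 − 0.51)/(1 − 0.0545) = 0.096 × 0.5183 = 0.0498 km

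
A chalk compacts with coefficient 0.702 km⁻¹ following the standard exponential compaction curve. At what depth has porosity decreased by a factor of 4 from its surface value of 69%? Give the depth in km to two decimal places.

n/n₀ = 1/4 ⇒ exp(−c·z) = 1/4 ⇒ z = ln(4) / c
z = 1.3863 / 0.702 = 1.975 km

1.97 km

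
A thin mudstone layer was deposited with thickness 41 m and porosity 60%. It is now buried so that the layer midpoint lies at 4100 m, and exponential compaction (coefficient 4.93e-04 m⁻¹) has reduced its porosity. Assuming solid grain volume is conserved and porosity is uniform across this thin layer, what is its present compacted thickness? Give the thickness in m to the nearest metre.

Working in km (1 km = 1000 m; k in km⁻¹ = k in m⁻¹ × 1000):
Porosity at 4.1 km: n = 0.6·exp(−0.493×4.1) = 0.0795
Solid-volume conservation: h(1−n) = h₀(1−n₀) ⇒ h = h₀·(1−n₀)/(1−n)
h = 0.041 × (1 − 0.6)/(1 − 0.0795) = 0.041 × 0.4345 = 0.0178 km

18 m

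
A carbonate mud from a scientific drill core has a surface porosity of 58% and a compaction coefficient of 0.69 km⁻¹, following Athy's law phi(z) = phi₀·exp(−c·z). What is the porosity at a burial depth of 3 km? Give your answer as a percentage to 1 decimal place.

7.3%

phi = phi₀·exp(−c·z) = 0.58 × exp(−0.69 × 3) = 0.58 × exp(−2.07)
  = 0.58 × 0.1262 = 0.0732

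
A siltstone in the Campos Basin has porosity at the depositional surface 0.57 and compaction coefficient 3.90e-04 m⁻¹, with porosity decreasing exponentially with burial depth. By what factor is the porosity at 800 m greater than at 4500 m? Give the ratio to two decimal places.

4.23

Working in km (1 km = 1000 m; β in km⁻¹ = β in m⁻¹ × 1000):
φ(d₁)/φ(d₂) = e^(−β·d₁)/e^(−β·d₂) = e^{β(d₂−d₁)}
= exp(0.39 × 3.7) = exp(1.443) = 4.2334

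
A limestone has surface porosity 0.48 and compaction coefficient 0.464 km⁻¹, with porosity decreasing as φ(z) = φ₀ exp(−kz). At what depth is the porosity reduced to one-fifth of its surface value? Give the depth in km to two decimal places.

φ/φ₀ = 1/5 ⇒ exp(−k·z) = 1/5 ⇒ z = ln(5) / k
z = 1.6094 / 0.464 = 3.469 km

3.47 km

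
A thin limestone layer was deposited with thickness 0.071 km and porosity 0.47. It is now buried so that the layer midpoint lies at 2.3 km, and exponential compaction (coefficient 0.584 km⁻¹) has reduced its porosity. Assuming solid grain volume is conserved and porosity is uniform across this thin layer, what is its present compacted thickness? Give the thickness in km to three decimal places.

0.043 km

Porosity at 2.3 km: φ = 0.47·exp(−0.584×2.3) = 0.1227
Solid-volume conservation: h(1−φ) = h₀(1−φ₀) ⇒ h = h₀·(1−φ₀)/(1−φ)
h = 0.071 × (1 − 0.47)/(1 − 0.1227) = 0.071 × 0.6041 = 0.0429 km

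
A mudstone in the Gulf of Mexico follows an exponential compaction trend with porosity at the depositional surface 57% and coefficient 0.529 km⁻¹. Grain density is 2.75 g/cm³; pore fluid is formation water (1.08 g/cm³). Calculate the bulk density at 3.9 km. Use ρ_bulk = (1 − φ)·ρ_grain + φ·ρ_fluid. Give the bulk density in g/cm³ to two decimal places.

Porosity at depth: n = 0.57·exp(−0.529×3.9) = 0.57×0.1271 = 0.0724
Bulk density: ρ_b = (1−n)ρ_g + n·ρ_f = 0.9276×2.75 + 0.0724×1.08
       = 2.551 + 0.078 = 2.629 g/cm³

2.63 g/cm³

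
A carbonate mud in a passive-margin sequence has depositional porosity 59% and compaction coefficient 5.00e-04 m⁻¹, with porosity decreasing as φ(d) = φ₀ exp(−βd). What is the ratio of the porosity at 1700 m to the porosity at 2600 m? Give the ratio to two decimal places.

Working in km (1 km = 1000 m; β in km⁻¹ = β in m⁻¹ × 1000):
φ(d₁)/φ(d₂) = e^(−β·d₁)/e^(−β·d₂) = e^{β(d₂−d₁)}
= exp(0.5 × 0.9) = exp(0.45) = 1.5683

1.57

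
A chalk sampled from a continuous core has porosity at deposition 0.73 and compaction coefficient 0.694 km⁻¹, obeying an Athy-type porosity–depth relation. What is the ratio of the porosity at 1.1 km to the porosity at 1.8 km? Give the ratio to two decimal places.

φ(Z₁)/φ(Z₂) = e^(−β·Z₁)/e^(−β·Z₂) = e^{β(Z₂−Z₁)}
= exp(0.694 × 0.7) = exp(0.4858) = 1.6255

1.63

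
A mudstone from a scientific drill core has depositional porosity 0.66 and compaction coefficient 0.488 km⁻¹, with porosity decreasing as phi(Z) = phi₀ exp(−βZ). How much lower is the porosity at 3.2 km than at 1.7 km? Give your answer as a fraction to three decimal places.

phi(1.7) = 0.66·e^(−0.488×1.7) = 0.2879
phi(3.2) = 0.66·e^(−0.488×3.2) = 0.1385
Δphi = 0.2879 − 0.1385 = 0.1494

0.149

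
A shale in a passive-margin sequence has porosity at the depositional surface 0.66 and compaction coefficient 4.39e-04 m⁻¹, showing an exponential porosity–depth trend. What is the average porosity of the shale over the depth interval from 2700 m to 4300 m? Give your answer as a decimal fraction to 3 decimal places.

Working in km (1 km = 1000 m; k in km⁻¹ = k in m⁻¹ × 1000):
⟨φ⟩ = (1/(z₂−z₁)) ∫ φ₀ e^(−kz) dz = φ₀·(e^(−k·z₁) − e^(−k·z₂)) / (k·(z₂−z₁))
e^(−0.439×2.7) = 0.3057; e^(−0.439×4.3) = 0.1514
⟨φ⟩ = 0.66 × (0.3057 − 0.1514) / (0.439 × 1.6) = 0.66 × 0.2196 = 0.1449

0.145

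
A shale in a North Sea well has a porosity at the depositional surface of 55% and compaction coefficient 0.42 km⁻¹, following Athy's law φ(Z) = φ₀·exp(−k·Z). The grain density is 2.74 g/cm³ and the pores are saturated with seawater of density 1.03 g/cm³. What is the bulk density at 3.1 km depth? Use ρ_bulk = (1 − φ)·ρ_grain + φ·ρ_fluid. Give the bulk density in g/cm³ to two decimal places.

2.48 g/cm³

Porosity at depth: φ = 0.55·exp(−0.42×3.1) = 0.55×0.2720 = 0.1496
Bulk density: ρ_b = (1−φ)ρ_g + φ·ρ_f = 0.8504×2.74 + 0.1496×1.03
       = 2.330 + 0.154 = 2.484 g/cm³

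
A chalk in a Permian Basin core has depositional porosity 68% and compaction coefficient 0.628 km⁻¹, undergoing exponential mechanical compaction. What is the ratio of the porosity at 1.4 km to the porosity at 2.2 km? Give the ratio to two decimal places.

φ(z₁)/φ(z₂) = e^(−β·z₁)/e^(−β·z₂) = e^{β(z₂−z₁)}
= exp(0.628 × 0.8) = exp(0.5024) = 1.6527

1.65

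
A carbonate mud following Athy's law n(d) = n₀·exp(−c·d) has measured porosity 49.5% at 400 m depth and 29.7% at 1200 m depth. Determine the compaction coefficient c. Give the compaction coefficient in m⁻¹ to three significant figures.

0.000639 m⁻¹

Working in km (1 km = 1000 m; c in km⁻¹ = c in m⁻¹ × 1000):
Athy: n(d) = n₀ e^(−cd) ⇒ n₁/n₂ = e^{c(d₂−d₁)} ⇒ c = ln(n₁/n₂)/(d₂−d₁)
c = ln(0.495/0.297) / (1.2 − 0.4) = ln(1.667) / 0.8 = 0.5108 / 0.8 = 0.6385 km⁻¹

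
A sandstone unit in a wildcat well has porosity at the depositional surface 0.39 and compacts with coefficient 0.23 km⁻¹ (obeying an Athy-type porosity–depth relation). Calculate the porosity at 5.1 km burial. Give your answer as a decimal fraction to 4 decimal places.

0.1207

phi = phi₀·exp(−β·Z) = 0.39 × exp(−0.23 × 5.1) = 0.39 × exp(−1.173)
  = 0.39 × 0.3094 = 0.1207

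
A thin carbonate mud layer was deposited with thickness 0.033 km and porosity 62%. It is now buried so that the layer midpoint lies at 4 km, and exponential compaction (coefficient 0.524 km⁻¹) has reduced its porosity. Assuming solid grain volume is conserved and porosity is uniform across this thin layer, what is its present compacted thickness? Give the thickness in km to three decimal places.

Porosity at 4 km: phi = 0.62·exp(−0.524×4) = 0.0762
Solid-volume conservation: h(1−phi) = h₀(1−phi₀) ⇒ h = h₀·(1−phi₀)/(1−phi)
h = 0.033 × (1 − 0.62)/(1 − 0.0762) = 0.033 × 0.4114 = 0.0136 km

0.014 km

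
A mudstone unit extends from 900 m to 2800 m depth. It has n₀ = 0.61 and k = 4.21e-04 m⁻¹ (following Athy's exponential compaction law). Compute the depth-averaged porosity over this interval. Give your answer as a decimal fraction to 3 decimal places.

0.287

Working in km (1 km = 1000 m; k in km⁻¹ = k in m⁻¹ × 1000):
⟨n⟩ = (1/(z₂−z₁)) ∫ n₀ e^(−kz) dz = n₀·(e^(−k·z₁) − e^(−k·z₂)) / (k·(z₂−z₁))
e^(−0.421×0.9) = 0.6846; e^(−0.421×2.8) = 0.3076
⟨n⟩ = 0.61 × (0.6846 − 0.3076) / (0.421 × 1.9) = 0.61 × 0.4713 = 0.2875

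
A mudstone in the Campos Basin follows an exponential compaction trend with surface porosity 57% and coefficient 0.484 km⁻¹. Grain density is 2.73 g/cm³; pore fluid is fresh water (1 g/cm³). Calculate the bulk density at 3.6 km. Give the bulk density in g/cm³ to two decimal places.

2.56 g/cm³

Porosity at depth: phi = 0.57·exp(−0.484×3.6) = 0.57×0.1751 = 0.0998
Bulk density: ρ_b = (1−phi)ρ_g + phi·ρ_f = 0.9002×2.73 + 0.0998×1
       = 2.458 + 0.100 = 2.557 g/cm³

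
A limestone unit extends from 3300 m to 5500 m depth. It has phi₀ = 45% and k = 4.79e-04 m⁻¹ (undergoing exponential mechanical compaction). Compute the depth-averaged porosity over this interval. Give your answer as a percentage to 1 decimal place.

5.7%

Working in km (1 km = 1000 m; k in km⁻¹ = k in m⁻¹ × 1000):
⟨phi⟩ = (1/(z₂−z₁)) ∫ phi₀ e^(−kz) dz = phi₀·(e^(−k·z₁) − e^(−k·z₂)) / (k·(z₂−z₁))
e^(−0.479×3.3) = 0.2058; e^(−0.479×5.5) = 0.0718
⟨phi⟩ = 0.45 × (0.2058 − 0.0718) / (0.479 × 2.2) = 0.45 × 0.1272 = 0.0573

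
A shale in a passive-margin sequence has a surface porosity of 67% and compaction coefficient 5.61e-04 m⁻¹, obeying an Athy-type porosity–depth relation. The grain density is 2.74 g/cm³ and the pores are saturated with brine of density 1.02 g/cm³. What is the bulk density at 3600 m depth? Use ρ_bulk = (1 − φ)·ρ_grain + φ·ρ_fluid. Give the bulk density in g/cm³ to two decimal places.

Working in km (1 km = 1000 m; β in km⁻¹ = β in m⁻¹ × 1000):
Porosity at depth: phi = 0.67·exp(−0.561×3.6) = 0.67×0.1327 = 0.0889
Bulk density: ρ_b = (1−phi)ρ_g + phi·ρ_f = 0.9111×2.74 + 0.0889×1.02
       = 2.496 + 0.091 = 2.587 g/cm³

2.59 g/cm³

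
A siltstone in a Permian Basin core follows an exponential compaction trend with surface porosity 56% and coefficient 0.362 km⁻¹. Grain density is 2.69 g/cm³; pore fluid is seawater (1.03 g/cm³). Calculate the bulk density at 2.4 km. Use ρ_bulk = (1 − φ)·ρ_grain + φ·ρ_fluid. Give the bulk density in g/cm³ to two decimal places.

Porosity at depth: phi = 0.56·exp(−0.362×2.4) = 0.56×0.4195 = 0.2349
Bulk density: ρ_b = (1−phi)ρ_g + phi·ρ_f = 0.7651×2.69 + 0.2349×1.03
       = 2.058 + 0.242 = 2.300 g/cm³

2.30 g/cm³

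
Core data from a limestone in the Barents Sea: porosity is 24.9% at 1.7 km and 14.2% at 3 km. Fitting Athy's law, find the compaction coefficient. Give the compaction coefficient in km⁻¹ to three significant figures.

0.432 km⁻¹

Athy: n(d) = n₀ e^(−βd) ⇒ n₁/n₂ = e^{β(d₂−d₁)} ⇒ β = ln(n₁/n₂)/(d₂−d₁)
β = ln(0.249/0.142) / (3 − 1.7) = ln(1.754) / 1.3 = 0.5616 / 1.3 = 0.432 km⁻¹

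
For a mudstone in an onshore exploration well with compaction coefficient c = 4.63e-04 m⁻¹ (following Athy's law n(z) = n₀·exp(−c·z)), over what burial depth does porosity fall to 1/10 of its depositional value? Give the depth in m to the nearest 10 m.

4970 m

Working in km (1 km = 1000 m; c in km⁻¹ = c in m⁻¹ × 1000):
n/n₀ = 1/10 ⇒ exp(−c·z) = 1/10 ⇒ z = ln(10) / c
z = 2.3026 / 0.463 = 4.973 km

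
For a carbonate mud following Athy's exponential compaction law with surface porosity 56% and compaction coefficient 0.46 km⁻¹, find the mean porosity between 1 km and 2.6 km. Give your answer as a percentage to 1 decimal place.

25.0%

⟨phi⟩ = (1/(z₂−z₁)) ∫ phi₀ e^(−βz) dz = phi₀·(e^(−β·z₁) − e^(−β·z₂)) / (β·(z₂−z₁))
e^(−0.46×1) = 0.6313; e^(−0.46×2.6) = 0.3024
⟨phi⟩ = 0.56 × (0.6313 − 0.3024) / (0.46 × 1.6) = 0.56 × 0.4469 = 0.2502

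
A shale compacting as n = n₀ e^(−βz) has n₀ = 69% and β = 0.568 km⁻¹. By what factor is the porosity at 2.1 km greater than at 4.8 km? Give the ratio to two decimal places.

n(z₁)/n(z₂) = e^(−β·z₁)/e^(−β·z₂) = e^{β(z₂−z₁)}
= exp(0.568 × 2.7) = exp(1.534) = 4.6348

4.63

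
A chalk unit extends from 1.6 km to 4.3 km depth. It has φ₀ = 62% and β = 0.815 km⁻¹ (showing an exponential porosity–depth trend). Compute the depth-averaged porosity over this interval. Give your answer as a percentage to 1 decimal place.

⟨φ⟩ = (1/(d₂−d₁)) ∫ φ₀ e^(−βd) dd = φ₀·(e^(−β·d₁) − e^(−β·d₂)) / (β·(d₂−d₁))
e^(−0.815×1.6) = 0.2714; e^(−0.815×4.3) = 0.0301
⟨φ⟩ = 0.62 × (0.2714 − 0.0301) / (0.815 × 2.7) = 0.62 × 0.1097 = 0.0680

6.8%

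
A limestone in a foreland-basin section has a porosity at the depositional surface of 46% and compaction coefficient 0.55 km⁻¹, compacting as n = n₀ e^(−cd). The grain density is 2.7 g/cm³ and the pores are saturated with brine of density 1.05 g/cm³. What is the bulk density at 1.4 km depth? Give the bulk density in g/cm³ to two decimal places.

2.35 g/cm³

Porosity at depth: n = 0.46·exp(−0.55×1.4) = 0.46×0.4630 = 0.2130
Bulk density: ρ_b = (1−n)ρ_g + n·ρ_f = 0.7870×2.7 + 0.2130×1.05
       = 2.125 + 0.224 = 2.349 g/cm³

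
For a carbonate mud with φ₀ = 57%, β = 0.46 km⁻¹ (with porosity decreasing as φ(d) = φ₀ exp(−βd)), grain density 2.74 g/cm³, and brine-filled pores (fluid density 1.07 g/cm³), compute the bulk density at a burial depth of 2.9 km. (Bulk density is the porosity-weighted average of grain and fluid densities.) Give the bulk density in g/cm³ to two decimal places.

Porosity at depth: φ = 0.57·exp(−0.46×2.9) = 0.57×0.2634 = 0.1502
Bulk density: ρ_b = (1−φ)ρ_g + φ·ρ_f = 0.8498×2.74 + 0.1502×1.07
       = 2.329 + 0.161 = 2.489 g/cm³

2.49 g/cm³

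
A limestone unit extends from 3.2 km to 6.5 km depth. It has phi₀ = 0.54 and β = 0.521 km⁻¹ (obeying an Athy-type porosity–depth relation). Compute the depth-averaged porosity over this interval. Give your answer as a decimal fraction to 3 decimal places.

⟨phi⟩ = (1/(Z₂−Z₁)) ∫ phi₀ e^(−βZ) dZ = phi₀·(e^(−β·Z₁) − e^(−β·Z₂)) / (β·(Z₂−Z₁))
e^(−0.521×3.2) = 0.1888; e^(−0.521×6.5) = 0.0338
⟨phi⟩ = 0.54 × (0.1888 − 0.0338) / (0.521 × 3.3) = 0.54 × 0.0901 = 0.0487

0.049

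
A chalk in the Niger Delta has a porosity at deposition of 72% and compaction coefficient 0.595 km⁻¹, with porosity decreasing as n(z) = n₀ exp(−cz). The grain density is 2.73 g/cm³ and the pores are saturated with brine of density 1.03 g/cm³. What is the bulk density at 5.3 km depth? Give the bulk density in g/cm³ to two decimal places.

Porosity at depth: n = 0.72·exp(−0.595×5.3) = 0.72×0.0427 = 0.0307
Bulk density: ρ_b = (1−n)ρ_g + n·ρ_f = 0.9693×2.73 + 0.0307×1.03
       = 2.646 + 0.032 = 2.678 g/cm³

2.68 g/cm³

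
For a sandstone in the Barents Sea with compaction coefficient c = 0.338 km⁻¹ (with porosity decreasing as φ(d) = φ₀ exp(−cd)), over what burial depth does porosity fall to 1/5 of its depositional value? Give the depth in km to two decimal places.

4.76 km

φ/φ₀ = 1/5 ⇒ exp(−c·d) = 1/5 ⇒ d = ln(5) / c
d = 1.6094 / 0.338 = 4.762 km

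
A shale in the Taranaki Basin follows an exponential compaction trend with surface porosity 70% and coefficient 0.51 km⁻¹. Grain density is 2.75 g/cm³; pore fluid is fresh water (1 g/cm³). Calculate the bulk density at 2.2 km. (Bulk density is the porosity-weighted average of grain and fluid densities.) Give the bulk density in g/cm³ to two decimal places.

2.35 g/cm³

Porosity at depth: n = 0.7·exp(−0.51×2.2) = 0.7×0.3256 = 0.2279
Bulk density: ρ_b = (1−n)ρ_g + n·ρ_f = 0.7721×2.75 + 0.2279×1
       = 2.123 + 0.228 = 2.351 g/cm³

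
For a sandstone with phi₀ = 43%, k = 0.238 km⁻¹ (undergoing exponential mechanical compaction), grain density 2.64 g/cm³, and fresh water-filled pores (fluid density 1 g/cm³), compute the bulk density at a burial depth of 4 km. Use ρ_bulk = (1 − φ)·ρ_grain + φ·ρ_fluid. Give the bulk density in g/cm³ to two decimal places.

Porosity at depth: phi = 0.43·exp(−0.238×4) = 0.43×0.3860 = 0.1660
Bulk density: ρ_b = (1−phi)ρ_g + phi·ρ_f = 0.8340×2.64 + 0.1660×1
       = 2.202 + 0.166 = 2.368 g/cm³

2.37 g/cm³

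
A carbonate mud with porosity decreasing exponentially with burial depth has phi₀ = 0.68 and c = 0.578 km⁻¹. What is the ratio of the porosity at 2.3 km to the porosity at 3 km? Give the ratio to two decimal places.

phi(d₁)/phi(d₂) = e^(−c·d₁)/e^(−c·d₂) = e^{c(d₂−d₁)}
= exp(0.578 × 0.7) = exp(0.4046) = 1.4987

1.50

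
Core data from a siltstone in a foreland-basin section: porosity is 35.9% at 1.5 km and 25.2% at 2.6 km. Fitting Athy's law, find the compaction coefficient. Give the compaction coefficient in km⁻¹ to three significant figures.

0.322 km⁻¹

Athy: n(Z) = n₀ e^(−βZ) ⇒ n₁/n₂ = e^{β(Z₂−Z₁)} ⇒ β = ln(n₁/n₂)/(Z₂−Z₁)
β = ln(0.359/0.252) / (2.6 − 1.5) = ln(1.425) / 1.1 = 0.3539 / 1.1 = 0.3217 km⁻¹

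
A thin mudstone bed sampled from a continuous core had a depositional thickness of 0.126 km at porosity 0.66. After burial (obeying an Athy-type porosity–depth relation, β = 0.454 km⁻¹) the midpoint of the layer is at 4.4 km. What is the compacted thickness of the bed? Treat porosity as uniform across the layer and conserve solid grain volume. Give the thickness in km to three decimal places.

Porosity at 4.4 km: n = 0.66·exp(−0.454×4.4) = 0.0895
Solid-volume conservation: h(1−n) = h₀(1−n₀) ⇒ h = h₀·(1−n₀)/(1−n)
h = 0.126 × (1 − 0.66)/(1 − 0.0895) = 0.126 × 0.3734 = 0.0471 km

0.047 km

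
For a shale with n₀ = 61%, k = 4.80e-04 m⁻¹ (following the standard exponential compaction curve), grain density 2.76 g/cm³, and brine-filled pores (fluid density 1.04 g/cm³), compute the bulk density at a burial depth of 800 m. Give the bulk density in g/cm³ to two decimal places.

Working in km (1 km = 1000 m; k in km⁻¹ = k in m⁻¹ × 1000):
Porosity at depth: n = 0.61·exp(−0.48×0.8) = 0.61×0.6811 = 0.4155
Bulk density: ρ_b = (1−n)ρ_g + n·ρ_f = 0.5845×2.76 + 0.4155×1.04
       = 1.613 + 0.432 = 2.045 g/cm³

2.05 g/cm³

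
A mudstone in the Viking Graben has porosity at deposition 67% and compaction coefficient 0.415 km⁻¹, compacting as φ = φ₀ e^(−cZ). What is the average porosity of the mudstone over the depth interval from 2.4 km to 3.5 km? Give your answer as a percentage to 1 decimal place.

19.9%

⟨φ⟩ = (1/(Z₂−Z₁)) ∫ φ₀ e^(−cZ) dZ = φ₀·(e^(−c·Z₁) − e^(−c·Z₂)) / (c·(Z₂−Z₁))
e^(−0.415×2.4) = 0.3694; e^(−0.415×3.5) = 0.2340
⟨φ⟩ = 0.67 × (0.3694 − 0.2340) / (0.415 × 1.1) = 0.67 × 0.2965 = 0.1987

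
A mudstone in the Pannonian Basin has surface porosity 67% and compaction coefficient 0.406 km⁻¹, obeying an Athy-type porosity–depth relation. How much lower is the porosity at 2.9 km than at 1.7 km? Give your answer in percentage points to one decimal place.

n(1.7) = 0.67·e^(−0.406×1.7) = 0.3360
n(2.9) = 0.67·e^(−0.406×2.9) = 0.2064
Δn = 0.3360 − 0.2064 = 0.1296

13.0 percentage points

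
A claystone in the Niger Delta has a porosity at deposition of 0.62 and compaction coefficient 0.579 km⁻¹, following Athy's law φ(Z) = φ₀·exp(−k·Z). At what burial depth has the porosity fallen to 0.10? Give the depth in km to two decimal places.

3.15 km

Invert Athy's law: Z = ln(φ₀/φ) / k
Z = ln(0.62/0.1) / 0.579 = ln(6.2) / 0.579 = 1.8245 / 0.579 = 3.151 km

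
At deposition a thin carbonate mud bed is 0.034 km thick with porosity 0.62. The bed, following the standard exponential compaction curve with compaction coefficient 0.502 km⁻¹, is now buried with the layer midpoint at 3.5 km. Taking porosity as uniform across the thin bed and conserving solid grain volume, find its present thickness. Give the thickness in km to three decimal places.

0.014 km

Porosity at 3.5 km: n = 0.62·exp(−0.502×3.5) = 0.1070
Solid-volume conservation: h(1−n) = h₀(1−n₀) ⇒ h = h₀·(1−n₀)/(1−n)
h = 0.034 × (1 − 0.62)/(1 − 0.1070) = 0.034 × 0.4255 = 0.0145 km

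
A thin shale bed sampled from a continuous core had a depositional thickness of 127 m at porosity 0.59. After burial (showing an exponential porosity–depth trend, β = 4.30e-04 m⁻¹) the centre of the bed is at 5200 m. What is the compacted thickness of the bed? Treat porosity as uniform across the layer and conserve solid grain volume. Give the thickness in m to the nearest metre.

56 m

Working in km (1 km = 1000 m; β in km⁻¹ = β in m⁻¹ × 1000):
Porosity at 5.2 km: n = 0.59·exp(−0.43×5.2) = 0.0631
Solid-volume conservation: h(1−n) = h₀(1−n₀) ⇒ h = h₀·(1−n₀)/(1−n)
h = 0.127 × (1 − 0.59)/(1 − 0.0631) = 0.127 × 0.4376 = 0.0556 km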